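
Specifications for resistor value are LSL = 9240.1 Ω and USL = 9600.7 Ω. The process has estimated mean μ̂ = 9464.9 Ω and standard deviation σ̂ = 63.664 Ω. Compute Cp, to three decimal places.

Cp = (USL − LSL) / (6σ̂) = (9600.7 − 9240.1) / (6 × 63.664) = 360.6000 / 381.9840 = 0.9440

0.944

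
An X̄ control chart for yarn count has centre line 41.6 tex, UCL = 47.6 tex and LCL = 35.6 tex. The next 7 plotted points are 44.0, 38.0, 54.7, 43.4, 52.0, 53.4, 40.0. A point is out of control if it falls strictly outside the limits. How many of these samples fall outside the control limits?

3

Compare each point to [35.6, 47.6]: sample 3 = 54.7 > UCL; sample 5 = 52.0 > UCL; sample 6 = 53.4 > UCL.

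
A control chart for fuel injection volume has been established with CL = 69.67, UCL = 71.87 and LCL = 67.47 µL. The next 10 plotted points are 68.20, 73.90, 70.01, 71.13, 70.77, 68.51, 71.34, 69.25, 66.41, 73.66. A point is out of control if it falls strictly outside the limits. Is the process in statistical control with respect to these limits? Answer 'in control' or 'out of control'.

Compare each point to [67.47, 71.87]: sample 2 = 73.90 > UCL; sample 9 = 66.41 < LCL; sample 10 = 73.66 > UCL.

out of control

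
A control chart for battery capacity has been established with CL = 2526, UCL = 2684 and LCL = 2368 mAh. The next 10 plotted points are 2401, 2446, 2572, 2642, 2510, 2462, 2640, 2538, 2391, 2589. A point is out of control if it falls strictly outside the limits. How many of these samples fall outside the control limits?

0

All 10 points lie within [2368, 2684].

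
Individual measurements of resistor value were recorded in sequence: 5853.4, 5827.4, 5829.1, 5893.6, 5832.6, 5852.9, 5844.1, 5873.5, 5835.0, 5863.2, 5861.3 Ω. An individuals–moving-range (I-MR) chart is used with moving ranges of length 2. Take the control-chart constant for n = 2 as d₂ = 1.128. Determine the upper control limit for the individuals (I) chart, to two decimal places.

X̄ = (5853.4 + 5827.4 + 5829.1 + 5893.6 + 5832.6 + 5852.9 + 5844.1 + 5873.5 + 5835.0 + 5863.2 + 5861.3) / 11 = 5851.4636
Moving ranges: 26.0, 1.7, 64.5, 61.0, 20.3, 8.8, 29.4, 38.5, 28.2, 1.9; M̄R̄ = 280.3000 / 10 = 28.0300
UCL = X̄ + 3·M̄R̄/d₂ = 5851.4636 + 3 × 28.0300 / 1.128 = 5926.0115

5926.01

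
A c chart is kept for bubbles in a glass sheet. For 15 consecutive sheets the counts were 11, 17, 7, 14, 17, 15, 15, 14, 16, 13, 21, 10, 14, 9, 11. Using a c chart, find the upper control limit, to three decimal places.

c̄ = (11 + 17 + 7 + 14 + 17 + 15 + 15 + 14 + 16 + 13 + 21 + 10 + 14 + 9 + 11) / 15 = 204 / 15 = 13.6000
UCL = c̄ + 3√c̄ = 13.6000 + 3 × √13.6000 = 13.6000 + 3 × 3.6878 = 24.6635

24.663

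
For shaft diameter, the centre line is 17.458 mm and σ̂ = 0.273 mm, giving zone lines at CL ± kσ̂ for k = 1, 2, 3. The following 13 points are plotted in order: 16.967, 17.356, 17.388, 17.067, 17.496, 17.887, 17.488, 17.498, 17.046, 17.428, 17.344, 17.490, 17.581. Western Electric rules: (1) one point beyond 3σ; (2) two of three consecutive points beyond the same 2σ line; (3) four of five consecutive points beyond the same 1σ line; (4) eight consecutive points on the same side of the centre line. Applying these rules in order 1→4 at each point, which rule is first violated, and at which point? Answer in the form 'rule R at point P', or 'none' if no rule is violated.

none

Zone of each point (C = within 1σ̂, B = 1σ̂–2σ̂, A = 2σ̂–3σ̂, * = beyond 3σ̂; sign = side of CL): 1:-B, 2:-C, 3:-C, 4:-B, 5:+C, 6:+B, 7:+C, 8:+C, 9:-B, 10:-C, 11:-C, 12:+C, 13:+C
No rule fires across all 13 points.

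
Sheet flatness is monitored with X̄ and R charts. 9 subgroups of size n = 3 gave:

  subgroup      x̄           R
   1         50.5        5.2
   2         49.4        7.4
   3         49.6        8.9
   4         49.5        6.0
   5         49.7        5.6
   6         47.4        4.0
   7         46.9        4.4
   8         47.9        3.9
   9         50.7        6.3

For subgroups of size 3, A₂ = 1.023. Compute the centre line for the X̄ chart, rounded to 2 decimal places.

X̄̄ = (50.5 + 49.4 + 49.6 + 49.5 + 49.7 + 47.4 + 46.9 + 47.9 + 50.7) / 9 = 441.6000 / 9 = 49.0667
CL = X̄̄ = 49.0667

49.07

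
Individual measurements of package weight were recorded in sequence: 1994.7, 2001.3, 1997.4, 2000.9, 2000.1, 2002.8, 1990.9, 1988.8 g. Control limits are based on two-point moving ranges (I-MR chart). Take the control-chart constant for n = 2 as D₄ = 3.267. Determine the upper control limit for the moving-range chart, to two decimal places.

Moving ranges: 6.6, 3.9, 3.5, 0.8, 2.7, 11.9, 2.1; M̄R̄ = 31.5000 / 7 = 4.5000
UCL_MR = D₄·M̄R̄ = 3.267 × 4.5000 = 14.7015

14.70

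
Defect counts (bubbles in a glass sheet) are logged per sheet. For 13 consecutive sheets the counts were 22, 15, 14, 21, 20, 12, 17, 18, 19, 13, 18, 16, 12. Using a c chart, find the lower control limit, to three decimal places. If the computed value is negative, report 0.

4.435

c̄ = (22 + 15 + 14 + 21 + 20 + 12 + 17 + 18 + 19 + 13 + 18 + 16 + 12) / 13 = 217 / 13 = 16.6923
LCL = c̄ − 3√c̄ = 16.6923 − 3 × 4.0856 = 4.4354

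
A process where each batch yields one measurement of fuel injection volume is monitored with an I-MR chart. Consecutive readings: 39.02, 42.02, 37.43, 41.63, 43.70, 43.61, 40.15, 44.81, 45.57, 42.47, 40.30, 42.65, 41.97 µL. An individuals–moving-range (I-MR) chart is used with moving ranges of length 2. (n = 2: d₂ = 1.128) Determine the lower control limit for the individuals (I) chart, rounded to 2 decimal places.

X̄ = (39.02 + 42.02 + 37.43 + 41.63 + 43.70 + 43.61 + 40.15 + 44.81 + 45.57 + 42.47 + 40.30 + 42.65 + 41.97) / 13 = 41.9485
Moving ranges: 3.00, 4.59, 4.20, 2.07, 0.09, 3.46, 4.66, 0.76, 3.10, 2.17, 2.35, 0.68; M̄R̄ = 31.1300 / 12 = 2.5942
LCL = X̄ − 3·M̄R̄/d₂ = 41.9485 − 3 × 2.5942 / 1.128 = 35.0491

35.05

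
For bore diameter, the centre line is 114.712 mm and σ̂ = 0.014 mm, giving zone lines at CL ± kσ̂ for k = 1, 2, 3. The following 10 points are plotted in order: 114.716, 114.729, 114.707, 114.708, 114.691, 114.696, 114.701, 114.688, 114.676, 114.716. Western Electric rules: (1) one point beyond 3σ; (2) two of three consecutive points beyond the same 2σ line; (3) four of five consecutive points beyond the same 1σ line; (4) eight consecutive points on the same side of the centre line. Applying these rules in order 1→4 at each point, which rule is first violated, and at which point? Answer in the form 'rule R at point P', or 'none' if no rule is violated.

rule 3 at point 9

Zone of each point (C = within 1σ̂, B = 1σ̂–2σ̂, A = 2σ̂–3σ̂, * = beyond 3σ̂; sign = side of CL): 1:+C, 2:+B, 3:-C, 4:-C, 5:-B, 6:-B, 7:-C, 8:-B, 9:-A, 10:+C
Rule 3 (four of five consecutive points beyond the same 1σ limit) is satisfied at point 9.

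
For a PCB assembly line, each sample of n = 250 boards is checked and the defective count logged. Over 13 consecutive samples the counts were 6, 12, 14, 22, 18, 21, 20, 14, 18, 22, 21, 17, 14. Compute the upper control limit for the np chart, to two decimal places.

28.74

p̄ = Σdᵢ / (k·n) = 219 / (13 × 250) = 0.06738
UCL = np̄ + 3·√(np̄(1−p̄)) = 16.8462 + 3 × √(16.8462×0.93262) = 16.8462 + 3 × 3.9637 = 28.7373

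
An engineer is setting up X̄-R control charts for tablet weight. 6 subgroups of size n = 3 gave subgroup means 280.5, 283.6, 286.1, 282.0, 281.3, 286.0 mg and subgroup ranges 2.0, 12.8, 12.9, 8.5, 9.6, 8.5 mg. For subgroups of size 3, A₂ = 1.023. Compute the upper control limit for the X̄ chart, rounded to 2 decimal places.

292.51

X̄̄ = (280.5 + 283.6 + 286.1 + 282.0 + 281.3 + 286.0) / 6 = 1699.5000 / 6 = 283.2500
R̄ = (2.0 + 12.8 + 12.9 + 8.5 + 9.6 + 8.5) / 6 = 54.3000 / 6 = 9.0500
UCL = X̄̄ + A₂·R̄ = 283.2500 + 1.023 × 9.0500 = 292.5082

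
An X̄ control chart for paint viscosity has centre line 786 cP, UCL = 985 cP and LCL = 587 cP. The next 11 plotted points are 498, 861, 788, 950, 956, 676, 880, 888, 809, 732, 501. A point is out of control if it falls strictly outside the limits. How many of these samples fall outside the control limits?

2

Compare each point to [587, 985]: sample 1 = 498 < LCL; sample 11 = 501 < LCL.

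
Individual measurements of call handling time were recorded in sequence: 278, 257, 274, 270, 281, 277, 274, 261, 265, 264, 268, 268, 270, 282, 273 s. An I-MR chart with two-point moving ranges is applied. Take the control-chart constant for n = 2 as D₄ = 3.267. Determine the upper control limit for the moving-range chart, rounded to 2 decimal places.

24.50

Moving ranges: 21, 17, 4, 11, 4, 3, 13, 4, 1, 4, 0, 2, 12, 9; M̄R̄ = 105.0000 / 14 = 7.5000
UCL_MR = D₄·M̄R̄ = 3.267 × 7.5000 = 24.5025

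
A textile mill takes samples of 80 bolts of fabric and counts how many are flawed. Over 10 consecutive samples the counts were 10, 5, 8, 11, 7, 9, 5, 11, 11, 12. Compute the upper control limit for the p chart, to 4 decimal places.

0.2167

p̄ = Σdᵢ / (k·n) = 89 / (10 × 80) = 0.11125
UCL = p̄ + 3·√(p̄(1−p̄)/n) = 0.11125 + 3 × √(0.11125×0.88875/80) = 0.11125 + 3 × 0.03516 = 0.21672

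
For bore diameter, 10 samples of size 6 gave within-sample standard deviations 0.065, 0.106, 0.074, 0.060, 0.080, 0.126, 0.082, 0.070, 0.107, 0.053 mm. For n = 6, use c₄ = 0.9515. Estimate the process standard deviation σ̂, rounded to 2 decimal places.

0.09

s̄ = (0.065 + 0.106 + 0.074 + 0.060 + 0.080 + 0.126 + 0.082 + 0.070 + 0.107 + 0.053) / 10 = 0.0823
σ̂ = s̄ / c₄ = 0.0823 / 0.9515 = 0.0865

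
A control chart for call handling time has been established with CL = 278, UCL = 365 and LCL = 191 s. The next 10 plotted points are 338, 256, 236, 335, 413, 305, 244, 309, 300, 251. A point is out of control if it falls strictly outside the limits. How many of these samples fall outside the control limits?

Compare each point to [191, 365]: sample 5 = 413 > UCL.

1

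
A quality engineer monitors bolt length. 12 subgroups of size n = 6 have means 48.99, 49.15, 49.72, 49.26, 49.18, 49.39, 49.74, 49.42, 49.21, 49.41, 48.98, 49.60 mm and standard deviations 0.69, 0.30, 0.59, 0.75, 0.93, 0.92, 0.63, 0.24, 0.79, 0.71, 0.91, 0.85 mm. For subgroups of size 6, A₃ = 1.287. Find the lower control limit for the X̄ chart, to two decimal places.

X̄̄ = (48.99 + 49.15 + 49.72 + 49.26 + 49.18 + 49.39 + 49.74 + 49.42 + 49.21 + 49.41 + 48.98 + 49.60) / 12 = 49.3375
s̄ = (0.69 + 0.30 + 0.59 + 0.75 + 0.93 + 0.92 + 0.63 + 0.24 + 0.79 + 0.71 + 0.91 + 0.85) / 12 = 0.6925
LCL = X̄̄ − A₃·s̄ = 49.3375 − 1.287 × 0.6925 = 48.4463

48.45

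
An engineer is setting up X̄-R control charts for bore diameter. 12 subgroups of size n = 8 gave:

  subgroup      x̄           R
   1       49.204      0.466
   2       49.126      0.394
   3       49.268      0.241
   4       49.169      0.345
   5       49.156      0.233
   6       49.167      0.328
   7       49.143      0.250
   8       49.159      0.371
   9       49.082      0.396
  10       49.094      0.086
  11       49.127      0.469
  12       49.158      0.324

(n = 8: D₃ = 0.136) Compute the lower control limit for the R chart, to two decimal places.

R̄ = (0.466 + 0.394 + 0.241 + 0.345 + 0.233 + 0.328 + 0.250 + 0.371 + 0.396 + 0.086 + 0.469 + 0.324) / 12 = 3.9030 / 12 = 0.3252
LCL_R = D₃·R̄ = 0.136 × 0.3252 = 0.0442

0.04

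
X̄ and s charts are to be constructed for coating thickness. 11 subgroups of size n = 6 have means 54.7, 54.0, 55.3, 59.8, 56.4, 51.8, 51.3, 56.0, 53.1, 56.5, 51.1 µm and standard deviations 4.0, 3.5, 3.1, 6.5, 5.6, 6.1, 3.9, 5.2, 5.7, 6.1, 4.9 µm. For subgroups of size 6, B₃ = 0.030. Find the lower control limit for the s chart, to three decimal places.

0.149

s̄ = (4.0 + 3.5 + 3.1 + 6.5 + 5.6 + 6.1 + 3.9 + 5.2 + 5.7 + 6.1 + 4.9) / 11 = 4.9636
LCL_s = B₃·s̄ = 0.030 × 4.9636 = 0.1489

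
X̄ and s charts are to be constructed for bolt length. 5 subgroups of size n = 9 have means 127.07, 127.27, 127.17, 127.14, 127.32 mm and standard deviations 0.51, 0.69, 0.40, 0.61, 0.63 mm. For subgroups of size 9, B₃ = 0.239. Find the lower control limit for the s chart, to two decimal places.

s̄ = (0.51 + 0.69 + 0.40 + 0.61 + 0.63) / 5 = 0.5680
LCL_s = B₃·s̄ = 0.239 × 0.5680 = 0.1358

0.14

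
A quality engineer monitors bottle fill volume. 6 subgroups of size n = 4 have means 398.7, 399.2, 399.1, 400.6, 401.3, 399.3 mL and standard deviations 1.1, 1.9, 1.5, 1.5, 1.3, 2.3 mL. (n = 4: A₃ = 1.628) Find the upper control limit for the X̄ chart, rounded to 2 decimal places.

X̄̄ = (398.7 + 399.2 + 399.1 + 400.6 + 401.3 + 399.3) / 6 = 399.7000
s̄ = (1.1 + 1.9 + 1.5 + 1.5 + 1.3 + 2.3) / 6 = 1.6000
UCL = X̄̄ + A₃·s̄ = 399.7000 + 1.628 × 1.6000 = 402.3048

402.30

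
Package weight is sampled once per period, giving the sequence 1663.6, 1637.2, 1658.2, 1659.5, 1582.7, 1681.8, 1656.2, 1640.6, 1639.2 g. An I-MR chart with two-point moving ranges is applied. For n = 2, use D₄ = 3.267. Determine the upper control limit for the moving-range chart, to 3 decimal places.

109.118

Moving ranges: 26.4, 21.0, 1.3, 76.8, 99.1, 25.6, 15.6, 1.4; M̄R̄ = 267.2000 / 8 = 33.4000
UCL_MR = D₄·M̄R̄ = 3.267 × 33.4000 = 109.1178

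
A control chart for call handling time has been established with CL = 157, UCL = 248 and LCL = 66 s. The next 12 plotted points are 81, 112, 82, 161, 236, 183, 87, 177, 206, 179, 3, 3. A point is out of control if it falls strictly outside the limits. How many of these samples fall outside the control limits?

2

Compare each point to [66, 248]: sample 11 = 3 < LCL; sample 12 = 3 < LCL.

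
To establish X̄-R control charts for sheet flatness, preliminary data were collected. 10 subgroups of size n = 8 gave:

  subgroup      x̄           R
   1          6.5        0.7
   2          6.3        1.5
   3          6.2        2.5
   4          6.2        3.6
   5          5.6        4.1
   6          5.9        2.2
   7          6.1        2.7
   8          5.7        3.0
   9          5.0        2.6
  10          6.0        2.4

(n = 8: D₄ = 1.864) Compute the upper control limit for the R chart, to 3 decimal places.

R̄ = (0.7 + 1.5 + 2.5 + 3.6 + 4.1 + 2.2 + 2.7 + 3.0 + 2.6 + 2.4) / 10 = 25.3000 / 10 = 2.5300
UCL_R = D₄·R̄ = 1.864 × 2.5300 = 4.7159

4.716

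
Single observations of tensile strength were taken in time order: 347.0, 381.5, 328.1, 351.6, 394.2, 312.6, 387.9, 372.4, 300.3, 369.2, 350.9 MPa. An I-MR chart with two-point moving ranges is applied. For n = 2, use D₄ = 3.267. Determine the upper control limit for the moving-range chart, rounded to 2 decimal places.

158.68

Moving ranges: 34.5, 53.4, 23.5, 42.6, 81.6, 75.3, 15.5, 72.1, 68.9, 18.3; M̄R̄ = 485.7000 / 10 = 48.5700
UCL_MR = D₄·M̄R̄ = 3.267 × 48.5700 = 158.6782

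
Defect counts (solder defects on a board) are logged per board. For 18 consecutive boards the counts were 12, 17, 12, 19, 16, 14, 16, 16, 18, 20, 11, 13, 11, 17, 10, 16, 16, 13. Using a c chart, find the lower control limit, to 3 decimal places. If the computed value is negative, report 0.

3.279

c̄ = (12 + 17 + 12 + 19 + 16 + 14 + 16 + 16 + 18 + 20 + 11 + 13 + 11 + 17 + 10 + 16 + 16 + 13) / 18 = 267 / 18 = 14.8333
LCL = c̄ − 3√c̄ = 14.8333 − 3 × 3.8514 = 3.2791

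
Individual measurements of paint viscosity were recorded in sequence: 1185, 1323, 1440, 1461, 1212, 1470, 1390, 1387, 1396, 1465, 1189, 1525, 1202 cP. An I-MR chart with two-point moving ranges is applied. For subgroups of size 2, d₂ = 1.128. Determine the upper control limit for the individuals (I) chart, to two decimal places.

1773.75

X̄ = (1185 + 1323 + 1440 + 1461 + 1212 + 1470 + 1390 + 1387 + 1396 + 1465 + 1189 + 1525 + 1202) / 13 = 1357.3077
Moving ranges: 138, 117, 21, 249, 258, 80, 3, 9, 69, 276, 336, 323; M̄R̄ = 1879.0000 / 12 = 156.5833
UCL = X̄ + 3·M̄R̄/d₂ = 1357.3077 + 3 × 156.5833 / 1.128 = 1773.7527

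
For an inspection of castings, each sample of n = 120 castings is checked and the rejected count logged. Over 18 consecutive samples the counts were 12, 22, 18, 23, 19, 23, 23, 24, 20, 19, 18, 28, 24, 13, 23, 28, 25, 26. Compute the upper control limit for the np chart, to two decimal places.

34.17

p̄ = Σdᵢ / (k·n) = 388 / (18 × 120) = 0.17963
UCL = np̄ + 3·√(np̄(1−p̄)) = 21.5556 + 3 × √(21.5556×0.82037) = 21.5556 + 3 × 4.2052 = 34.1711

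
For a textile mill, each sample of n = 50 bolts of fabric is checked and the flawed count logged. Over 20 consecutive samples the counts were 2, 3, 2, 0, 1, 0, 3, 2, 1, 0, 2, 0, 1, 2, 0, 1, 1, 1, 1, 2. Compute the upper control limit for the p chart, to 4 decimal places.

0.0912

p̄ = Σdᵢ / (k·n) = 25 / (20 × 50) = 0.02500
UCL = p̄ + 3·√(p̄(1−p̄)/n) = 0.02500 + 3 × √(0.02500×0.97500/50) = 0.02500 + 3 × 0.02208 = 0.09124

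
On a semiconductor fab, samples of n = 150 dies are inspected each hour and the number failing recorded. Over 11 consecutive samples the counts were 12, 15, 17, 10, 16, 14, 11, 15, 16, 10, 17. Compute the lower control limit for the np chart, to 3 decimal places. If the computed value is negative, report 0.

p̄ = Σdᵢ / (k·n) = 153 / (11 × 150) = 0.09273
LCL = np̄ − 3·√(np̄(1−p̄)) = 13.9091 − 3 × 3.5524 = 3.2520

3.252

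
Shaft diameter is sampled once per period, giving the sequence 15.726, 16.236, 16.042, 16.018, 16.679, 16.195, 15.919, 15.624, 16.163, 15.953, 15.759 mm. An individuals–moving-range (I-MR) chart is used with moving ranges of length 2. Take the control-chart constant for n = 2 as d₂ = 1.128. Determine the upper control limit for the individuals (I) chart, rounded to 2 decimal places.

16.93

X̄ = (15.726 + 16.236 + 16.042 + 16.018 + 16.679 + 16.195 + 15.919 + 15.624 + 16.163 + 15.953 + 15.759) / 11 = 16.0285
Moving ranges: 0.510, 0.194, 0.024, 0.661, 0.484, 0.276, 0.295, 0.539, 0.210, 0.194; M̄R̄ = 3.3870 / 10 = 0.3387
UCL = X̄ + 3·M̄R̄/d₂ = 16.0285 + 3 × 0.3387 / 1.128 = 16.9293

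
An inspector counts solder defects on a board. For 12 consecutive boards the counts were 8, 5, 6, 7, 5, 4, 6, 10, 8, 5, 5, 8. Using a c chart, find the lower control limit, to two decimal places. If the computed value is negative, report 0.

0.00

c̄ = (8 + 5 + 6 + 7 + 5 + 4 + 6 + 10 + 8 + 5 + 5 + 8) / 12 = 77 / 12 = 6.4167
LCL = c̄ − 3√c̄ = 6.4167 − 3 × 2.5331 = -1.1827 → 0 (cannot be negative)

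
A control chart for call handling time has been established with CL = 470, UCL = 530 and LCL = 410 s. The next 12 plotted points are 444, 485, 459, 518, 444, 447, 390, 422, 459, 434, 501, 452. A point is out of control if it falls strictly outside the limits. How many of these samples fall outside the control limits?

1

Compare each point to [410, 530]: sample 7 = 390 < LCL.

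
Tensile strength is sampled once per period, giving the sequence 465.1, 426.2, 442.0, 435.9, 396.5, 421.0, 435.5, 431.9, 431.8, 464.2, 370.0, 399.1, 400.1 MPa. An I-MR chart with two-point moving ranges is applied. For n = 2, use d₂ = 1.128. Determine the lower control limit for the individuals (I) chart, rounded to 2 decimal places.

X̄ = (465.1 + 426.2 + 442.0 + 435.9 + 396.5 + 421.0 + 435.5 + 431.9 + 431.8 + 464.2 + 370.0 + 399.1 + 400.1) / 13 = 424.5615
Moving ranges: 38.9, 15.8, 6.1, 39.4, 24.5, 14.5, 3.6, 0.1, 32.4, 94.2, 29.1, 1.0; M̄R̄ = 299.6000 / 12 = 24.9667
LCL = X̄ − 3·M̄R̄/d₂ = 424.5615 − 3 × 24.9667 / 1.128 = 358.1608

358.16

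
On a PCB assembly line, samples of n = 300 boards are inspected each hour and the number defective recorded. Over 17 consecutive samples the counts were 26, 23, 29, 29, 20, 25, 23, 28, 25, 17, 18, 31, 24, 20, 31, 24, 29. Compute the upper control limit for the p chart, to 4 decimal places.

0.1305

p̄ = Σdᵢ / (k·n) = 422 / (17 × 300) = 0.08275
UCL = p̄ + 3·√(p̄(1−p̄)/n) = 0.08275 + 3 × √(0.08275×0.91725/300) = 0.08275 + 3 × 0.01591 = 0.13046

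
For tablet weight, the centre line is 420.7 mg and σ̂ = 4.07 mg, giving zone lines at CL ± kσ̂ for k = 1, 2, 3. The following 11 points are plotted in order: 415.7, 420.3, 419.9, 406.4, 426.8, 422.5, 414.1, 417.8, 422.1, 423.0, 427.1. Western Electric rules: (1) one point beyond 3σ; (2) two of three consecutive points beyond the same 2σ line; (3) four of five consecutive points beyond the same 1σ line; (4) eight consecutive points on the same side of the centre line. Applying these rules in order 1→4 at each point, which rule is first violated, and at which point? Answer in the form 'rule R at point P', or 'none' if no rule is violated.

Zone of each point (C = within 1σ̂, B = 1σ̂–2σ̂, A = 2σ̂–3σ̂, * = beyond 3σ̂; sign = side of CL): 1:-B, 2:-C, 3:-C, 4:-*, 5:+B, 6:+C, 7:-B, 8:-C, 9:+C, 10:+C, 11:+B
Rule 1 (one point beyond the 3σ limits) is satisfied at point 4.

rule 1 at point 4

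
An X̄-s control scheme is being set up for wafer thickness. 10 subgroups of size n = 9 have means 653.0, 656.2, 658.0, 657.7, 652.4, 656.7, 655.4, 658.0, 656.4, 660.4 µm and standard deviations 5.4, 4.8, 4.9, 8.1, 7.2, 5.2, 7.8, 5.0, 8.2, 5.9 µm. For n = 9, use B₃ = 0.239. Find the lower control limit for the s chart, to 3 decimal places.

1.494

s̄ = (5.4 + 4.8 + 4.9 + 8.1 + 7.2 + 5.2 + 7.8 + 5.0 + 8.2 + 5.9) / 10 = 6.2500
LCL_s = B₃·s̄ = 0.239 × 6.2500 = 1.4937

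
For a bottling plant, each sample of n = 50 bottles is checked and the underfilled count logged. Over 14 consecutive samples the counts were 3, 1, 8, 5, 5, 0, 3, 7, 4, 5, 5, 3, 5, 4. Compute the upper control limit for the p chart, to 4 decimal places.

0.1998

p̄ = Σdᵢ / (k·n) = 58 / (14 × 50) = 0.08286
UCL = p̄ + 3·√(p̄(1−p̄)/n) = 0.08286 + 3 × √(0.08286×0.91714/50) = 0.08286 + 3 × 0.03899 = 0.19981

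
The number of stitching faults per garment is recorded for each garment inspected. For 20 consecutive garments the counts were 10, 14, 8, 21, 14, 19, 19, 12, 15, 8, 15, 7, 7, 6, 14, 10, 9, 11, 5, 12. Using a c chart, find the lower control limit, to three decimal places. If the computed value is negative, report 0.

1.495

c̄ = (10 + 14 + 8 + 21 + 14 + 19 + 19 + 12 + 15 + 8 + 15 + 7 + 7 + 6 + 14 + 10 + 9 + 11 + 5 + 12) / 20 = 236 / 20 = 11.8000
LCL = c̄ − 3√c̄ = 11.8000 − 3 × 3.4351 = 1.4947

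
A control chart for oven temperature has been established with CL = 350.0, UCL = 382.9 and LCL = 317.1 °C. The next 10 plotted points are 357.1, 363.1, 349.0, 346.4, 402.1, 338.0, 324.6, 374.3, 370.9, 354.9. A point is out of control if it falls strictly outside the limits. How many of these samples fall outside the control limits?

Compare each point to [317.1, 382.9]: sample 5 = 402.1 > UCL.

1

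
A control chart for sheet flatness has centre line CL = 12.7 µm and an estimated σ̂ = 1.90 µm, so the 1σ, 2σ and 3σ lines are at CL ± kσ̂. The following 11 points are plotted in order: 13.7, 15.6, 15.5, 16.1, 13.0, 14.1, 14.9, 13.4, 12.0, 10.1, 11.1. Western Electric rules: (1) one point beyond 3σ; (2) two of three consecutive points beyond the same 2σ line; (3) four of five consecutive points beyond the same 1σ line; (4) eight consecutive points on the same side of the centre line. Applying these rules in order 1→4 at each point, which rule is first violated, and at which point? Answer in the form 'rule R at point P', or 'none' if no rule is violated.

Zone of each point (C = within 1σ̂, B = 1σ̂–2σ̂, A = 2σ̂–3σ̂, * = beyond 3σ̂; sign = side of CL): 1:+C, 2:+B, 3:+B, 4:+B, 5:+C, 6:+C, 7:+B, 8:+C, 9:-C, 10:-B, 11:-C
Rule 4 (eight consecutive points on the same side of the centre line) is satisfied at point 8.

rule 4 at point 8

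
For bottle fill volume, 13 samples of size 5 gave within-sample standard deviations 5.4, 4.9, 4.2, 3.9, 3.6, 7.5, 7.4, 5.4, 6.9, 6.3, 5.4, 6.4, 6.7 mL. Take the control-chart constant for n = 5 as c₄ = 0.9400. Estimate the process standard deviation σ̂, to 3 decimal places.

6.056

s̄ = (5.4 + 4.9 + 4.2 + 3.9 + 3.6 + 7.5 + 7.4 + 5.4 + 6.9 + 6.3 + 5.4 + 6.4 + 6.7) / 13 = 5.6923
σ̂ = s̄ / c₄ = 5.6923 / 0.9400 = 6.0556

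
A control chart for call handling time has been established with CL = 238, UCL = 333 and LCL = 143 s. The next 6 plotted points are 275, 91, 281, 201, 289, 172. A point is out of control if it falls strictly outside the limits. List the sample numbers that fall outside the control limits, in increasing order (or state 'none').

Compare each point to [143, 333]: sample 2 = 91 < LCL.

2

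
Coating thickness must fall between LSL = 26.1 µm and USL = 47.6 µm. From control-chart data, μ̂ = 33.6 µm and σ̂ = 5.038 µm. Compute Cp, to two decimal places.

0.71

Cp = (USL − LSL) / (6σ̂) = (47.6 − 26.1) / (6 × 5.038) = 21.5000 / 30.2280 = 0.7113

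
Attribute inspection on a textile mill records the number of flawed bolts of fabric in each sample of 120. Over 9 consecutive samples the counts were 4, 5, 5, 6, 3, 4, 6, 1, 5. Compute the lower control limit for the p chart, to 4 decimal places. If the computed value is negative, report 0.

0.0000

p̄ = Σdᵢ / (k·n) = 39 / (9 × 120) = 0.03611
LCL = p̄ − 3·√(p̄(1−p̄)/n) = 0.03611 − 3 × 0.01703 = -0.01498 → 0 (negative, so LCL = 0)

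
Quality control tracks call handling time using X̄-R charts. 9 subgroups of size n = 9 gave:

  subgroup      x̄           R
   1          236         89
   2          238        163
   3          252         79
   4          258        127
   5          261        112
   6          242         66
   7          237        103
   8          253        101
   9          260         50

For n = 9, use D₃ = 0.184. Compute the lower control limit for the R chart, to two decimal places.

R̄ = (89 + 163 + 79 + 127 + 112 + 66 + 103 + 101 + 50) / 9 = 890.0000 / 9 = 98.8889
LCL_R = D₃·R̄ = 0.184 × 98.8889 = 18.1956

18.20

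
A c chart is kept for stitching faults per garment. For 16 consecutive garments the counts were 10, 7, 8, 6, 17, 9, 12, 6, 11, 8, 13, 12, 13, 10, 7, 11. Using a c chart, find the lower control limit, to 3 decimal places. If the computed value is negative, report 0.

c̄ = (10 + 7 + 8 + 6 + 17 + 9 + 12 + 6 + 11 + 8 + 13 + 12 + 13 + 10 + 7 + 11) / 16 = 160 / 16 = 10.0000
LCL = c̄ − 3√c̄ = 10.0000 − 3 × 3.1623 = 0.5132

0.513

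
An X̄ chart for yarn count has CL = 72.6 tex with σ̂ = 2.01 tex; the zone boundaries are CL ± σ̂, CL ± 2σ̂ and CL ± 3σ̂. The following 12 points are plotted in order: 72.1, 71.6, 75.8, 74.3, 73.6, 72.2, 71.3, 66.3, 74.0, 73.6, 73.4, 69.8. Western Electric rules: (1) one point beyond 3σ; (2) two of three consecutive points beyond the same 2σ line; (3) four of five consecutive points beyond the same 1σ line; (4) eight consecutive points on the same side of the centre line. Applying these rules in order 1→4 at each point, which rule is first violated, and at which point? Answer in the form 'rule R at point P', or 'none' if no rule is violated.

rule 1 at point 8

Zone of each point (C = within 1σ̂, B = 1σ̂–2σ̂, A = 2σ̂–3σ̂, * = beyond 3σ̂; sign = side of CL): 1:-C, 2:-C, 3:+B, 4:+C, 5:+C, 6:-C, 7:-C, 8:-*, 9:+C, 10:+C, 11:+C, 12:-B
Rule 1 (one point beyond the 3σ limits) is satisfied at point 8.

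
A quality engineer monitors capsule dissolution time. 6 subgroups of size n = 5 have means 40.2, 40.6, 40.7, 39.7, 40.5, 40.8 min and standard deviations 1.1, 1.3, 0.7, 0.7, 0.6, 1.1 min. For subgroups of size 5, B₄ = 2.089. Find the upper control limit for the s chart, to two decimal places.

1.91

s̄ = (1.1 + 1.3 + 0.7 + 0.7 + 0.6 + 1.1) / 6 = 0.9167
UCL_s = B₄·s̄ = 2.089 × 0.9167 = 1.9149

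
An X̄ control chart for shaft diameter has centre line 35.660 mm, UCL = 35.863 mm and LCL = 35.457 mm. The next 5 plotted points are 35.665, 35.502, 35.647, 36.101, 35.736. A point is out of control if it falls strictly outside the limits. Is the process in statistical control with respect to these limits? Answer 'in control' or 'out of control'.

Compare each point to [35.457, 35.863]: sample 4 = 36.101 > UCL.

out of control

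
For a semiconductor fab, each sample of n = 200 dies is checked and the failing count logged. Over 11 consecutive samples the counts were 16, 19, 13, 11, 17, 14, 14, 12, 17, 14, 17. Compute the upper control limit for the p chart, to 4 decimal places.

p̄ = Σdᵢ / (k·n) = 164 / (11 × 200) = 0.07455
UCL = p̄ + 3·√(p̄(1−p̄)/n) = 0.07455 + 3 × √(0.07455×0.92545/200) = 0.07455 + 3 × 0.01857 = 0.13026

0.1303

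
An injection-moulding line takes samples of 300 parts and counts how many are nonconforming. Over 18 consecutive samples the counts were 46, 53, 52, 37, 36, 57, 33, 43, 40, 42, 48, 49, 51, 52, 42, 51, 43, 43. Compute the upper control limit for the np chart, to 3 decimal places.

64.074

p̄ = Σdᵢ / (k·n) = 818 / (18 × 300) = 0.15148
UCL = np̄ + 3·√(np̄(1−p̄)) = 45.4444 + 3 × √(45.4444×0.84852) = 45.4444 + 3 × 6.2097 = 64.0736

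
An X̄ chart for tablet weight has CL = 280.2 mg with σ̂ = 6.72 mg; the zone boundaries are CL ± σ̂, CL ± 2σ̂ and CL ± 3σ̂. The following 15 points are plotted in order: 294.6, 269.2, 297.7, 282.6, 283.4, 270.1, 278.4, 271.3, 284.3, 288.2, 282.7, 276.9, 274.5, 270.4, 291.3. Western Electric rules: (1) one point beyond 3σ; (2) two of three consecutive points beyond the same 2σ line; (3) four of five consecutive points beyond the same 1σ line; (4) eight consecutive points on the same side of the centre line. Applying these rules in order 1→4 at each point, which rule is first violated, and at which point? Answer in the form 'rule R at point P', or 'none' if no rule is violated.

Zone of each point (C = within 1σ̂, B = 1σ̂–2σ̂, A = 2σ̂–3σ̂, * = beyond 3σ̂; sign = side of CL): 1:+A, 2:-B, 3:+A, 4:+C, 5:+C, 6:-B, 7:-C, 8:-B, 9:+C, 10:+B, 11:+C, 12:-C, 13:-C, 14:-B, 15:+B
Rule 2 (two of three consecutive points beyond the same 2σ limit) is satisfied at point 3.

rule 2 at point 3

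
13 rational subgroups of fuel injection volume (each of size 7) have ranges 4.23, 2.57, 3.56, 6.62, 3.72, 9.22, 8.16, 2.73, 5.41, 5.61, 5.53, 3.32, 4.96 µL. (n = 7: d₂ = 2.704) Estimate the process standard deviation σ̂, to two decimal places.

1.87

R̄ = (4.23 + 2.57 + 3.56 + 6.62 + 3.72 + 9.22 + 8.16 + 2.73 + 5.41 + 5.61 + 5.53 + 3.32 + 4.96) / 13 = 5.0492
σ̂ = R̄ / d₂ = 5.0492 / 2.704 = 1.8673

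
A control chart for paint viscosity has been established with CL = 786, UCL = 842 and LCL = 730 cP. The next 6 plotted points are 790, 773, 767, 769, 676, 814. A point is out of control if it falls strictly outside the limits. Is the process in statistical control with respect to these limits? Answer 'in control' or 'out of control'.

out of control

Compare each point to [730, 842]: sample 5 = 676 < LCL.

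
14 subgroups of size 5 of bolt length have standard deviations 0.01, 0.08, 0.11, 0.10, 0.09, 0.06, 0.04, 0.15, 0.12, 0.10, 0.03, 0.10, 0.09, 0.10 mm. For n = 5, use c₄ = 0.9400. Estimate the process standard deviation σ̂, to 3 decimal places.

s̄ = (0.01 + 0.08 + 0.11 + 0.10 + 0.09 + 0.06 + 0.04 + 0.15 + 0.12 + 0.10 + 0.03 + 0.10 + 0.09 + 0.10) / 14 = 0.0843
σ̂ = s̄ / c₄ = 0.0843 / 0.9400 = 0.0897

0.090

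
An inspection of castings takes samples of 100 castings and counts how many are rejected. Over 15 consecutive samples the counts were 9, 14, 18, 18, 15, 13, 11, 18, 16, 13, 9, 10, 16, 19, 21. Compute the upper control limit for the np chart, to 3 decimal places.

25.280

p̄ = Σdᵢ / (k·n) = 220 / (15 × 100) = 0.14667
UCL = np̄ + 3·√(np̄(1−p̄)) = 14.6667 + 3 × √(14.6667×0.85333) = 14.6667 + 3 × 3.5377 = 25.2799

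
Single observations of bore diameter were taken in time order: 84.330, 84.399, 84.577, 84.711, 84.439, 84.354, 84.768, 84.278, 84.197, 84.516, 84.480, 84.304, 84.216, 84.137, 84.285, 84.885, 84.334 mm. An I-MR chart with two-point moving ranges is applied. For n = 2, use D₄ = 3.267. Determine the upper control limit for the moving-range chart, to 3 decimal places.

Moving ranges: 0.069, 0.178, 0.134, 0.272, 0.085, 0.414, 0.490, 0.081, 0.319, 0.036, 0.176, 0.088, 0.079, 0.148, 0.600, 0.551; M̄R̄ = 3.7200 / 16 = 0.2325
UCL_MR = D₄·M̄R̄ = 3.267 × 0.2325 = 0.7596

0.760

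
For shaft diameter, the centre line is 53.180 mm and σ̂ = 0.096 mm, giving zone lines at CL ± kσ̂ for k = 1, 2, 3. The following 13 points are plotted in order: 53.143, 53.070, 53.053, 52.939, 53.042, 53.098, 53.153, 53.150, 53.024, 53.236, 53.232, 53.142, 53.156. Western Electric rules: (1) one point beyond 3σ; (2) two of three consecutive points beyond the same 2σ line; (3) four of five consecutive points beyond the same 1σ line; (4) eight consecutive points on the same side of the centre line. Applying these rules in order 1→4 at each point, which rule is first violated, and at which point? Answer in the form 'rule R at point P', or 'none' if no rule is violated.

Zone of each point (C = within 1σ̂, B = 1σ̂–2σ̂, A = 2σ̂–3σ̂, * = beyond 3σ̂; sign = side of CL): 1:-C, 2:-B, 3:-B, 4:-A, 5:-B, 6:-C, 7:-C, 8:-C, 9:-B, 10:+C, 11:+C, 12:-C, 13:-C
Rule 3 (four of five consecutive points beyond the same 1σ limit) is satisfied at point 5.

rule 3 at point 5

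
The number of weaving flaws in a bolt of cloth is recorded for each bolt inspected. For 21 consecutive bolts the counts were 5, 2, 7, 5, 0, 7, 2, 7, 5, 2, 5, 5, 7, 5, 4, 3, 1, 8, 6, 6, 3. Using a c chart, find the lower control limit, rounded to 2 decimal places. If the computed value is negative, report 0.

0.00

c̄ = (5 + 2 + 7 + 5 + 0 + 7 + 2 + 7 + 5 + 2 + 5 + 5 + 7 + 5 + 4 + 3 + 1 + 8 + 6 + 6 + 3) / 21 = 95 / 21 = 4.5238
LCL = c̄ − 3√c̄ = 4.5238 − 3 × 2.1269 = -1.8570 → 0 (cannot be negative)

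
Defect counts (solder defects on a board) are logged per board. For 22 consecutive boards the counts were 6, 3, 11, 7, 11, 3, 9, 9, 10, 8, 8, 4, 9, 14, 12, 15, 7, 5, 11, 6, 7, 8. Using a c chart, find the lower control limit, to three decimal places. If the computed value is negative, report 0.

c̄ = (6 + 3 + 11 + 7 + 11 + 3 + 9 + 9 + 10 + 8 + 8 + 4 + 9 + 14 + 12 + 15 + 7 + 5 + 11 + 6 + 7 + 8) / 22 = 183 / 22 = 8.3182
LCL = c̄ − 3√c̄ = 8.3182 − 3 × 2.8841 = -0.3342 → 0 (cannot be negative)

0.000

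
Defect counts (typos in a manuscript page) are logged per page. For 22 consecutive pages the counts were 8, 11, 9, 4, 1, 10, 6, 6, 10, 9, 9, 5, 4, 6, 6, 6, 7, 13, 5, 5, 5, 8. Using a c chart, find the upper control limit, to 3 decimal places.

c̄ = (8 + 11 + 9 + 4 + 1 + 10 + 6 + 6 + 10 + 9 + 9 + 5 + 4 + 6 + 6 + 6 + 7 + 13 + 5 + 5 + 5 + 8) / 22 = 153 / 22 = 6.9545
UCL = c̄ + 3√c̄ = 6.9545 + 3 × √6.9545 = 6.9545 + 3 × 2.6371 = 14.8660

14.866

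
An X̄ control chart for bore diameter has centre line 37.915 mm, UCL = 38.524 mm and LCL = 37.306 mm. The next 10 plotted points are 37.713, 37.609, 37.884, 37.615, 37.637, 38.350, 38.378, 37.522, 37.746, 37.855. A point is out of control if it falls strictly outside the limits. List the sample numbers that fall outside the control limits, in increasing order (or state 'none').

none

All 10 points lie within [37.306, 38.524].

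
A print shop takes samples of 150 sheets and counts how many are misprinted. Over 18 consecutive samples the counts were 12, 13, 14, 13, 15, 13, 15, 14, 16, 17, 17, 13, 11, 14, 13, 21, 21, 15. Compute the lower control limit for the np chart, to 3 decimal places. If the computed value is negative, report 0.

p̄ = Σdᵢ / (k·n) = 267 / (18 × 150) = 0.09889
LCL = np̄ − 3·√(np̄(1−p̄)) = 14.8333 − 3 × 3.6560 = 3.8653

3.865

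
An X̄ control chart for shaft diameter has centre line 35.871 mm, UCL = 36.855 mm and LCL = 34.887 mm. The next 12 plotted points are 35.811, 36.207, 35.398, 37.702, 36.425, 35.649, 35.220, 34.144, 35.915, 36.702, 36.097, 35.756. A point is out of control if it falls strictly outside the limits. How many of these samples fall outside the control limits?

2

Compare each point to [34.887, 36.855]: sample 4 = 37.702 > UCL; sample 8 = 34.144 < LCL.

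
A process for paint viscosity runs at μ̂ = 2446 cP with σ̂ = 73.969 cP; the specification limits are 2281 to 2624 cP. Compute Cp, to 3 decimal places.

Cp = (USL − LSL) / (6σ̂) = (2624 − 2281) / (6 × 73.969) = 343.0000 / 443.8140 = 0.7728

0.773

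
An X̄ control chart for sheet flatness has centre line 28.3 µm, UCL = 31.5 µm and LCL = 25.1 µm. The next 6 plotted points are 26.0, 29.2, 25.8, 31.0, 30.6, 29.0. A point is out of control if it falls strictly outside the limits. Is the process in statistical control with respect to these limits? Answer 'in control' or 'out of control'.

All 6 points lie within [25.1, 31.5].

in control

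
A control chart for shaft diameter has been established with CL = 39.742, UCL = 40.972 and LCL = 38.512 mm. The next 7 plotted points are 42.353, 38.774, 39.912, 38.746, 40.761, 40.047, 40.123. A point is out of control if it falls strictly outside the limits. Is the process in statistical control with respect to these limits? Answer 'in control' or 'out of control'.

Compare each point to [38.512, 40.972]: sample 1 = 42.353 > UCL.

out of control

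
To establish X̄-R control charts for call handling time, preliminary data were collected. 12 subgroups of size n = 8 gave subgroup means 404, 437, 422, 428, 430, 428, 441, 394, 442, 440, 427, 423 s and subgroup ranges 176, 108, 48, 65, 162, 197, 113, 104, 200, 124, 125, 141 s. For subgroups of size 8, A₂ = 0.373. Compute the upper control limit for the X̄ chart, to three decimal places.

X̄̄ = (404 + 437 + 422 + 428 + 430 + 428 + 441 + 394 + 442 + 440 + 427 + 423) / 12 = 5116.0000 / 12 = 426.3333
R̄ = (176 + 108 + 48 + 65 + 162 + 197 + 113 + 104 + 200 + 124 + 125 + 141) / 12 = 1563.0000 / 12 = 130.2500
UCL = X̄̄ + A₂·R̄ = 426.3333 + 0.373 × 130.2500 = 474.9166

474.917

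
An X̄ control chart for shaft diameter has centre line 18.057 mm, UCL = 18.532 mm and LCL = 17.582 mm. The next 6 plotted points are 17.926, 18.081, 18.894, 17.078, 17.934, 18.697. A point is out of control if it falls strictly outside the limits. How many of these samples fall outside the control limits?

3

Compare each point to [17.582, 18.532]: sample 3 = 18.894 > UCL; sample 4 = 17.078 < LCL; sample 6 = 18.697 > UCL.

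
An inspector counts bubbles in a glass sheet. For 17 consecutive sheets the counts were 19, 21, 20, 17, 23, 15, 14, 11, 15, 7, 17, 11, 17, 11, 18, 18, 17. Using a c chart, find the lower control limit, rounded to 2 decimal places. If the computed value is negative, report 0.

3.96

c̄ = (19 + 21 + 20 + 17 + 23 + 15 + 14 + 11 + 15 + 7 + 17 + 11 + 17 + 11 + 18 + 18 + 17) / 17 = 271 / 17 = 15.9412
LCL = c̄ − 3√c̄ = 15.9412 − 3 × 3.9926 = 3.9633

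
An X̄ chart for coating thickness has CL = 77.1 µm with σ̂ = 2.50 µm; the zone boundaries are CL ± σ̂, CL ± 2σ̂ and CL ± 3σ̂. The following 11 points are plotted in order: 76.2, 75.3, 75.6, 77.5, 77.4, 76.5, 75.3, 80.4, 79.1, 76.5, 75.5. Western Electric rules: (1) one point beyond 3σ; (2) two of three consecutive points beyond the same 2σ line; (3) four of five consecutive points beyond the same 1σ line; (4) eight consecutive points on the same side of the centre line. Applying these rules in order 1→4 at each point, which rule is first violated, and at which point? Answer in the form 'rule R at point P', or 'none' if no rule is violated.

Zone of each point (C = within 1σ̂, B = 1σ̂–2σ̂, A = 2σ̂–3σ̂, * = beyond 3σ̂; sign = side of CL): 1:-C, 2:-C, 3:-C, 4:+C, 5:+C, 6:-C, 7:-C, 8:+B, 9:+C, 10:-C, 11:-C
No rule fires across all 11 points.

none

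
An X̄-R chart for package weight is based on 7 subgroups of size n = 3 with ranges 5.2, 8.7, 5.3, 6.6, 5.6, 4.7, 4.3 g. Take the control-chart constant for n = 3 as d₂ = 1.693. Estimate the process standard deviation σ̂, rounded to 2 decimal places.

R̄ = (5.2 + 8.7 + 5.3 + 6.6 + 5.6 + 4.7 + 4.3) / 7 = 5.7714
σ̂ = R̄ / d₂ = 5.7714 / 1.693 = 3.4090

3.41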